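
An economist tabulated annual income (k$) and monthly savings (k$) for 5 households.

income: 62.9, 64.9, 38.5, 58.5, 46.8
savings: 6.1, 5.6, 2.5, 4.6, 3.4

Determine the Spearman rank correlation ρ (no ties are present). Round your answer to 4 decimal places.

Rank income: 4, 5, 1, 3, 2
Rank savings: 5, 4, 1, 3, 2
d = rank(income) − rank(savings): -1, 1, 0, 0, 0; Σd² = 2
ρ = 1 − 6Σd² / [n(n²−1)] = 1 − 6×2 / (5×24) = 1 − 12/120 ≈ 0.9000

0.9000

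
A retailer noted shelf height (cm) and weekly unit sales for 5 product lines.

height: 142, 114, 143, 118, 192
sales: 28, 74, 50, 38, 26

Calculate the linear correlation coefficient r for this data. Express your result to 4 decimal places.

n = 5, Σx = 709, Σy = 216, Σx² = 104397, Σy² = 10880, Σxy = 29038
nΣxy − ΣxΣy = 145190 − 153144 = -7954
nΣx² − (Σx)² = 521985 − 502681 = 19304; nΣy² − (Σy)² = 54400 − 46656 = 7744
r = -7954 / √(19304 × 7744) = -7954 / 12226.6175 ≈ -0.6505

-0.6505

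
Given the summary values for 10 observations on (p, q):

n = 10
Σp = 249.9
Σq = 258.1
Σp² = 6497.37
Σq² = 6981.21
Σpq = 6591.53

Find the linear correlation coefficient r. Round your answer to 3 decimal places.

0.499

r = (nΣpq − ΣpΣq) / √[(nΣp² − (Σp)²)(nΣq² − (Σq)²)]
Numerator: 10×6591.53 − 249.9×258.1 = 1416.11
Denominator: √[(64973.7 − 62450.01)(69812.1 − 66615.61)] = √[2523.69 × 3196.49] = 2840.2376
r = 1416.11 / 2840.2376 ≈ 0.499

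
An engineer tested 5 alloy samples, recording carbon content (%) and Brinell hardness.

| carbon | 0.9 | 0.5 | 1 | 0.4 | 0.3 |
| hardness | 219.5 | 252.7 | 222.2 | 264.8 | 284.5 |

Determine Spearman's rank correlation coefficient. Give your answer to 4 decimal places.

-0.9000

Rank carbon: 4, 3, 5, 2, 1
Rank hardness: 1, 3, 2, 4, 5
d = rank(carbon) − rank(hardness): 3, 0, 3, -2, -4; Σd² = 38
ρ = 1 − 6Σd² / [n(n²−1)] = 1 − 6×38 / (5×24) = 1 − 228/120 ≈ -0.9000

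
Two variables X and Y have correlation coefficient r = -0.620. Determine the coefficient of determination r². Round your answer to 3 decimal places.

0.384

r² = (-0.620)² = 0.384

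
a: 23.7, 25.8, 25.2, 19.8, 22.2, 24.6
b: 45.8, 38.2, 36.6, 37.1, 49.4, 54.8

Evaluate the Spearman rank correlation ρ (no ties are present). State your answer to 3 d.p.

Rank a: 3, 6, 5, 1, 2, 4
Rank b: 4, 3, 1, 2, 5, 6
d = rank(a) − rank(b): -1, 3, 4, -1, -3, -2; Σd² = 40
ρ = 1 − 6Σd² / [n(n²−1)] = 1 − 6×40 / (6×35) = 1 − 240/210 ≈ -0.143

-0.143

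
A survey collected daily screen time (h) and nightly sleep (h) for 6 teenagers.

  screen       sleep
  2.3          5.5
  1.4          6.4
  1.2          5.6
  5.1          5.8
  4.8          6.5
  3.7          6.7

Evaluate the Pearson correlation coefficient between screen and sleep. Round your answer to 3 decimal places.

n = 6, Σx = 18.5, Σy = 36.5, Σx² = 71.43, Σy² = 223.35, Σxy = 113.9
nΣxy − ΣxΣy = 683.4 − 675.25 = 8.15
nΣx² − (Σx)² = 428.58 − 342.25 = 86.33; nΣy² − (Σy)² = 1340.1 − 1332.25 = 7.85
r = 8.15 / √(86.33 × 7.85) = 8.15 / 26.0325 ≈ 0.313

0.313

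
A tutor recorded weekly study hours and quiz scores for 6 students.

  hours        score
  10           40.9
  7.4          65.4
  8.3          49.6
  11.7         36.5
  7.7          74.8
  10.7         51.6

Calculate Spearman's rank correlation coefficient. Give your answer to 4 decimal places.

Rank hours: 4, 1, 3, 6, 2, 5
Rank score: 2, 5, 3, 1, 6, 4
d = rank(hours) − rank(score): 2, -4, 0, 5, -4, 1; Σd² = 62
ρ = 1 − 6Σd² / [n(n²−1)] = 1 − 6×62 / (6×35) = 1 − 372/210 ≈ -0.7714

-0.7714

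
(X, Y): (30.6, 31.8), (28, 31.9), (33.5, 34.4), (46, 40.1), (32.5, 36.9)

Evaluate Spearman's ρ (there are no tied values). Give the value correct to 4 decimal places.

Rank X: 2, 1, 4, 5, 3
Rank Y: 1, 2, 3, 5, 4
d = rank(X) − rank(Y): 1, -1, 1, 0, -1; Σd² = 4
ρ = 1 − 6Σd² / [n(n²−1)] = 1 − 6×4 / (5×24) = 1 − 24/120 ≈ 0.8000

0.8000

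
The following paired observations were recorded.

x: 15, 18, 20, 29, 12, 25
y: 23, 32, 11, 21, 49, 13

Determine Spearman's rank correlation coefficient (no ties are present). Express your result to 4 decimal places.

-0.7143

Rank x: 2, 3, 4, 6, 1, 5
Rank y: 4, 5, 1, 3, 6, 2
d = rank(x) − rank(y): -2, -2, 3, 3, -5, 3; Σd² = 60
ρ = 1 − 6Σd² / [n(n²−1)] = 1 − 6×60 / (6×35) = 1 − 360/210 ≈ -0.7143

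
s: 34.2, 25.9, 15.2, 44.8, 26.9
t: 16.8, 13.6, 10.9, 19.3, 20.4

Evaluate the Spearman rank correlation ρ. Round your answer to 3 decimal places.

0.700

Rank s: 4, 2, 1, 5, 3
Rank t: 3, 2, 1, 4, 5
d = rank(s) − rank(t): 1, 0, 0, 1, -2; Σd² = 6
ρ = 1 − 6Σd² / [n(n²−1)] = 1 − 6×6 / (5×24) = 1 − 36/120 ≈ 0.700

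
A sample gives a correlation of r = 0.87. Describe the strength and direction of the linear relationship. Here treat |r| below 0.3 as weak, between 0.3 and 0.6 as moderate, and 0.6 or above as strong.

r = 0.87 > 0 so the relationship is positive.
|r| = 0.87, which falls in the strong range.

strong positive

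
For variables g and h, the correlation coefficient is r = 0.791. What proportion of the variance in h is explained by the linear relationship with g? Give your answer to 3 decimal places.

0.626

r² = (0.791)² = 0.626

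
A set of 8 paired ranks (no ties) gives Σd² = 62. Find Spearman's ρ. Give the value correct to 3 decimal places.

0.262

ρ = 1 − 6Σd² / [n(n²−1)] = 1 − 6×62 / (8×63)
  = 1 − 372/504 = 1 − 0.7381 ≈ 0.262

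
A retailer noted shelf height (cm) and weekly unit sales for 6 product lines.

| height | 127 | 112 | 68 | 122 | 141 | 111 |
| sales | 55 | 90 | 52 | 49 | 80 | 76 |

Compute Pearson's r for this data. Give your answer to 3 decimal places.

0.313

n = 6, Σx = 681, Σy = 402, Σx² = 80383, Σy² = 28406, Σxy = 46295
nΣxy − ΣxΣy = 277770 − 273762 = 4008
nΣx² − (Σx)² = 482298 − 463761 = 18537; nΣy² − (Σy)² = 170436 − 161604 = 8832
r = 4008 / √(18537 × 8832) = 4008 / 12795.2641 ≈ 0.313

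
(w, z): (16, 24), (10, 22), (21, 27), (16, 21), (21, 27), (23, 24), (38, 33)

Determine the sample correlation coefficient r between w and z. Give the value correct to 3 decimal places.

n = 7, Σw = 145, Σz = 178, Σw² = 3467, Σz² = 4624, Σwz = 3880
nΣwz − ΣwΣz = 27160 − 25810 = 1350
nΣw² − (Σw)² = 24269 − 21025 = 3244; nΣz² − (Σz)² = 32368 − 31684 = 684
r = 1350 / √(3244 × 684) = 1350 / 1489.5959 ≈ 0.906

0.906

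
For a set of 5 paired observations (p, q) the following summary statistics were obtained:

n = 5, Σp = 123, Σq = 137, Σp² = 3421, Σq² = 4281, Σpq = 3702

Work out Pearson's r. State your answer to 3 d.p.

r = (nΣpq − ΣpΣq) / √[(nΣp² − (Σp)²)(nΣq² − (Σq)²)]
Numerator: 5×3702 − 123×137 = 1659
Denominator: √[(17105 − 15129)(21405 − 18769)] = √[1976 × 2636] = 2282.2655
r = 1659 / 2282.2655 ≈ 0.727

0.727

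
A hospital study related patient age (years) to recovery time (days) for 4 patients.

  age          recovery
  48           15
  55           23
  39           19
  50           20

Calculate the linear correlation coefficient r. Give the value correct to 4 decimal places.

n = 4, Σx = 192, Σy = 77, Σx² = 9350, Σy² = 1515, Σxy = 3726
nΣxy − ΣxΣy = 14904 − 14784 = 120
nΣx² − (Σx)² = 37400 − 36864 = 536; nΣy² − (Σy)² = 6060 − 5929 = 131
r = 120 / √(536 × 131) = 120 / 264.9830 ≈ 0.4529

0.4529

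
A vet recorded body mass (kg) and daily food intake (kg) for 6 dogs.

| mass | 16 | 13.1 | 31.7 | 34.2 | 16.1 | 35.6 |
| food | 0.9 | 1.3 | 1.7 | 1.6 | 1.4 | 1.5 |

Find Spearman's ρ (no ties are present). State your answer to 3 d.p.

0.714

Rank mass: 2, 1, 4, 5, 3, 6
Rank food: 1, 2, 6, 5, 3, 4
d = rank(mass) − rank(food): 1, -1, -2, 0, 0, 2; Σd² = 10
ρ = 1 − 6Σd² / [n(n²−1)] = 1 − 6×10 / (6×35) = 1 − 60/210 ≈ 0.714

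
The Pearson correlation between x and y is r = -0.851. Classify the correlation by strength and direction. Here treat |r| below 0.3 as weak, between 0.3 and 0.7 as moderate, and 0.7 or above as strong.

r = -0.851 < 0 so the relationship is negative.
|r| = 0.851, which falls in the strong range.

strong negative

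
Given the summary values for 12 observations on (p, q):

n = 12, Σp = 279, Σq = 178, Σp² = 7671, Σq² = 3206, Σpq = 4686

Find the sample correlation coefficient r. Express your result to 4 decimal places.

r = (nΣpq − ΣpΣq) / √[(nΣp² − (Σp)²)(nΣq² − (Σq)²)]
Numerator: 12×4686 − 279×178 = 6570
Denominator: √[(92052 − 77841)(38472 − 31684)] = √[14211 × 6788] = 9821.6225
r = 6570 / 9821.6225 ≈ 0.6689

0.6689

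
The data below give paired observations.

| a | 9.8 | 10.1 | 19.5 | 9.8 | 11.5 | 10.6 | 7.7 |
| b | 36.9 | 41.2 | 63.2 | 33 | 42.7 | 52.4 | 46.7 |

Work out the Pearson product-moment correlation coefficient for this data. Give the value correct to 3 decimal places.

0.744

n = 7, Σa = 79, Σb = 316.1, Σa² = 978.24, Σb² = 14892.23, Σab = 3739.62
nΣab − ΣaΣb = 26177.34 − 24971.9 = 1205.44
nΣa² − (Σa)² = 6847.68 − 6241 = 606.68; nΣb² − (Σb)² = 104245.61 − 99919.21 = 4326.4
r = 1205.44 / √(606.68 × 4326.4) = 1205.44 / 1620.1050 ≈ 0.744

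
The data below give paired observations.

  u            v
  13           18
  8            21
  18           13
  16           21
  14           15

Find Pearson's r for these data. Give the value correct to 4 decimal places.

-0.6008

n = 5, Σu = 69, Σv = 88, Σu² = 1009, Σv² = 1600, Σuv = 1182
nΣuv − ΣuΣv = 5910 − 6072 = -162
nΣu² − (Σu)² = 5045 − 4761 = 284; nΣv² − (Σv)² = 8000 − 7744 = 256
r = -162 / √(284 × 256) = -162 / 269.6368 ≈ -0.6008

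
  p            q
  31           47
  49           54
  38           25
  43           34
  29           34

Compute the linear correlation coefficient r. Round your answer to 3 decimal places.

0.336

n = 5, Σp = 190, Σq = 194, Σp² = 7496, Σq² = 8062, Σpq = 7501
nΣpq − ΣpΣq = 37505 − 36860 = 645
nΣp² − (Σp)² = 37480 − 36100 = 1380; nΣq² − (Σq)² = 40310 − 37636 = 2674
r = 645 / √(1380 × 2674) = 645 / 1920.9685 ≈ 0.336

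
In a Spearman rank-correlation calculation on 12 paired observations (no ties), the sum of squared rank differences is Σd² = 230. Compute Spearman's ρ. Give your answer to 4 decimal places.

0.1958

ρ = 1 − 6Σd² / [n(n²−1)] = 1 − 6×230 / (12×143)
  = 1 − 1380/1716 = 1 − 0.80420 ≈ 0.1958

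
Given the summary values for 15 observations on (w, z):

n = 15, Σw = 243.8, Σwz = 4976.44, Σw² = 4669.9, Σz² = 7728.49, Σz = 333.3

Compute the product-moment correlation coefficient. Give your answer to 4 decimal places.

r = (nΣwz − ΣwΣz) / √[(nΣw² − (Σw)²)(nΣz² − (Σz)²)]
Numerator: 15×4976.44 − 243.8×333.3 = -6611.94
Denominator: √[(70048.5 − 59438.44)(115927.35 − 111088.89)] = √[10610.06 × 4838.46] = 7164.9390
r = -6611.94 / 7164.9390 ≈ -0.9228

-0.9228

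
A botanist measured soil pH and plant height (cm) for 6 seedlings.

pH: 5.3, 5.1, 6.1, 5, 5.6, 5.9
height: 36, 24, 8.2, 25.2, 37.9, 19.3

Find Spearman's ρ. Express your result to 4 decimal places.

Rank pH: 3, 2, 6, 1, 4, 5
Rank height: 5, 3, 1, 4, 6, 2
d = rank(pH) − rank(height): -2, -1, 5, -3, -2, 3; Σd² = 52
ρ = 1 − 6Σd² / [n(n²−1)] = 1 − 6×52 / (6×35) = 1 − 312/210 ≈ -0.4857

-0.4857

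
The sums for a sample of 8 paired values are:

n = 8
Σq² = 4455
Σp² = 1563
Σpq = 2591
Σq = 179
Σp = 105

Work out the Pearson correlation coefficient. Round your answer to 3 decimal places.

0.838

r = (nΣpq − ΣpΣq) / √[(nΣp² − (Σp)²)(nΣq² − (Σq)²)]
Numerator: 8×2591 − 105×179 = 1933
Denominator: √[(12504 − 11025)(35640 − 32041)] = √[1479 × 3599] = 2307.1456
r = 1933 / 2307.1456 ≈ 0.838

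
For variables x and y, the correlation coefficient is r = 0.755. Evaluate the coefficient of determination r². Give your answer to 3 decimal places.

0.570

r² = (0.755)² = 0.570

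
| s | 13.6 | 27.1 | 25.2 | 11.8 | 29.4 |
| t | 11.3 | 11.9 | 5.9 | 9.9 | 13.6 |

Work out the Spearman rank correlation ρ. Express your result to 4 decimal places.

0.7000

Rank s: 2, 4, 3, 1, 5
Rank t: 3, 4, 1, 2, 5
d = rank(s) − rank(t): -1, 0, 2, -1, 0; Σd² = 6
ρ = 1 − 6Σd² / [n(n²−1)] = 1 − 6×6 / (5×24) = 1 − 36/120 ≈ 0.7000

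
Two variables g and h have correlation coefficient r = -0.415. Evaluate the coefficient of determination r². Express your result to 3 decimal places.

r² = (-0.415)² = 0.172

0.172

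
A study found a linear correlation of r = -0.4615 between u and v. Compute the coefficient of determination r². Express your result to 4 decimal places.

r² = (-0.4615)² = 0.2130

0.2130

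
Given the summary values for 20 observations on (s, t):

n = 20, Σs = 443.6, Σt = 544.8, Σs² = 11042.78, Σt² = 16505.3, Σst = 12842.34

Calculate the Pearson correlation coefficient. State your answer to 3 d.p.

r = (nΣst − ΣsΣt) / √[(nΣs² − (Σs)²)(nΣt² − (Σt)²)]
Numerator: 20×12842.34 − 443.6×544.8 = 15173.52
Denominator: √[(220855.6 − 196780.96)(330106 − 296807.04)] = √[24074.64 × 33298.96] = 28313.6093
r = 15173.52 / 28313.6093 ≈ 0.536

0.536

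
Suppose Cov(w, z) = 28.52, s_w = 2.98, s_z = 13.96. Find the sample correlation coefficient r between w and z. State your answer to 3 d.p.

r = Cov(w,z) / (s_w · s_z) = 28.52 / (2.98 × 13.96)
  = 28.52 / 41.6008 ≈ 0.686

0.686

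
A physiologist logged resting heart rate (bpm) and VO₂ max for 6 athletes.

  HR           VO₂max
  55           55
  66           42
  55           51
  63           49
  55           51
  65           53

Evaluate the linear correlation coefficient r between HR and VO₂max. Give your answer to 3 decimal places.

-0.586

n = 6, Σx = 359, Σy = 301, Σx² = 21625, Σy² = 15201, Σxy = 17939
nΣxy − ΣxΣy = 107634 − 108059 = -425
nΣx² − (Σx)² = 129750 − 128881 = 869; nΣy² − (Σy)² = 91206 − 90601 = 605
r = -425 / √(869 × 605) = -425 / 725.0828 ≈ -0.586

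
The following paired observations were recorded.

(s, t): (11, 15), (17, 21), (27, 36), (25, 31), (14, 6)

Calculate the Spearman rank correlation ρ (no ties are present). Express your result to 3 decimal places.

Rank s: 1, 3, 5, 4, 2
Rank t: 2, 3, 5, 4, 1
d = rank(s) − rank(t): -1, 0, 0, 0, 1; Σd² = 2
ρ = 1 − 6Σd² / [n(n²−1)] = 1 − 6×2 / (5×24) = 1 − 12/120 ≈ 0.900

0.900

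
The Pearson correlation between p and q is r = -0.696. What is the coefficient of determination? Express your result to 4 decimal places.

r² = (-0.696)² = 0.4844

0.4844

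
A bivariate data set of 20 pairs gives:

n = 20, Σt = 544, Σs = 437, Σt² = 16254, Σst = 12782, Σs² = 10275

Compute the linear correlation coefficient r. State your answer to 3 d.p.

r = (nΣst − ΣsΣt) / √[(nΣs² − (Σs)²)(nΣt² − (Σt)²)]
Numerator: 20×12782 − 437×544 = 17912
Denominator: √[(205500 − 190969)(325080 − 295936)] = √[14531 × 29144] = 20578.9082
r = 17912 / 20578.9082 ≈ 0.870

0.870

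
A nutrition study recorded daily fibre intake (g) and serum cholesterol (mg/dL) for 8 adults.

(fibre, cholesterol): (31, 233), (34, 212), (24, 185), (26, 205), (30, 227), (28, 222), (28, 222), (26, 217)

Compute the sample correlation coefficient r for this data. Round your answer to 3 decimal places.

0.579

n = 8, Σx = 227, Σy = 1723, Σx² = 6513, Σy² = 372669, Σxy = 49085
nΣxy − ΣxΣy = 392680 − 391121 = 1559
nΣx² − (Σx)² = 52104 − 51529 = 575; nΣy² − (Σy)² = 2981352 − 2968729 = 12623
r = 1559 / √(575 × 12623) = 1559 / 2694.1093 ≈ 0.579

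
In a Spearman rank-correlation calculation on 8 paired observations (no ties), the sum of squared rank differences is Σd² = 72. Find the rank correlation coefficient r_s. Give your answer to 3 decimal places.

0.143

ρ = 1 − 6Σd² / [n(n²−1)] = 1 − 6×72 / (8×63)
  = 1 − 432/504 = 1 − 0.8571 ≈ 0.143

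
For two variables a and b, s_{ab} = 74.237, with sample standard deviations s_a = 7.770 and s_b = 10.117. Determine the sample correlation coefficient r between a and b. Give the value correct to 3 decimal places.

0.944

r = Cov(a,b) / (s_a · s_b) = 74.237 / (7.770 × 10.117)
  = 74.237 / 78.6091 ≈ 0.944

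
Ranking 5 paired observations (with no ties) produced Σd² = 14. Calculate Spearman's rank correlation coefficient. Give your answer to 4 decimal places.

ρ = 1 − 6Σd² / [n(n²−1)] = 1 − 6×14 / (5×24)
  = 1 − 84/120 = 1 − 0.70000 ≈ 0.3000

0.3000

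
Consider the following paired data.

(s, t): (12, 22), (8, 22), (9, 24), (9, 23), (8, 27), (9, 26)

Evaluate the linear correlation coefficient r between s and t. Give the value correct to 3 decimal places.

-0.453

n = 6, Σs = 55, Σt = 144, Σs² = 515, Σt² = 3478, Σst = 1313
nΣst − ΣsΣt = 7878 − 7920 = -42
nΣs² − (Σs)² = 3090 − 3025 = 65; nΣt² − (Σt)² = 20868 − 20736 = 132
r = -42 / √(65 × 132) = -42 / 92.6283 ≈ -0.453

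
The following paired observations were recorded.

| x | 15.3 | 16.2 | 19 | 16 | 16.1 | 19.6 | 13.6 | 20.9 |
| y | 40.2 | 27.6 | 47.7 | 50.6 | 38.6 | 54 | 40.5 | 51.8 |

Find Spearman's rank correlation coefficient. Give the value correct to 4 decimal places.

0.5000

Rank x: 2, 5, 6, 3, 4, 7, 1, 8
Rank y: 3, 1, 5, 6, 2, 8, 4, 7
d = rank(x) − rank(y): -1, 4, 1, -3, 2, -1, -3, 1; Σd² = 42
ρ = 1 − 6Σd² / [n(n²−1)] = 1 − 6×42 / (8×63) = 1 − 252/504 ≈ 0.5000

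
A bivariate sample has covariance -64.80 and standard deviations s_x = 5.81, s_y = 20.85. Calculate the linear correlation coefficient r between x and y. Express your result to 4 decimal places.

r = Cov(x,y) / (s_x · s_y) = -64.80 / (5.81 × 20.85)
  = -64.80 / 121.1385 ≈ -0.5349

-0.5349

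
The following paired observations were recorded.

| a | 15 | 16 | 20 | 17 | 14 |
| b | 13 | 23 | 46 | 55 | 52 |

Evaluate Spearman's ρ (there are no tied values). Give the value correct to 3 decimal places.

0.200

Rank a: 2, 3, 5, 4, 1
Rank b: 1, 2, 3, 5, 4
d = rank(a) − rank(b): 1, 1, 2, -1, -3; Σd² = 16
ρ = 1 − 6Σd² / [n(n²−1)] = 1 − 6×16 / (5×24) = 1 − 96/120 ≈ 0.200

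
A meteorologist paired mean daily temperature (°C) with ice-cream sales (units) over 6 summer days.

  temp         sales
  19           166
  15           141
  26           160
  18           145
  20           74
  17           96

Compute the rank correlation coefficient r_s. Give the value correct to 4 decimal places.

Rank temp: 4, 1, 6, 3, 5, 2
Rank sales: 6, 3, 5, 4, 1, 2
d = rank(temp) − rank(sales): -2, -2, 1, -1, 4, 0; Σd² = 26
ρ = 1 − 6Σd² / [n(n²−1)] = 1 − 6×26 / (6×35) = 1 − 156/210 ≈ 0.2571

0.2571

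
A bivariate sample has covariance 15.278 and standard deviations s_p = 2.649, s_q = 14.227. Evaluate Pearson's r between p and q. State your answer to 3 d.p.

r = Cov(p,q) / (s_p · s_q) = 15.278 / (2.649 × 14.227)
  = 15.278 / 37.6873 ≈ 0.405

0.405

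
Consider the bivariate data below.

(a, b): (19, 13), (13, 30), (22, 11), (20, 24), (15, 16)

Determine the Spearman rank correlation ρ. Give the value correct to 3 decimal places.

Rank a: 3, 1, 5, 4, 2
Rank b: 2, 5, 1, 4, 3
d = rank(a) − rank(b): 1, -4, 4, 0, -1; Σd² = 34
ρ = 1 − 6Σd² / [n(n²−1)] = 1 − 6×34 / (5×24) = 1 − 204/120 ≈ -0.700

-0.700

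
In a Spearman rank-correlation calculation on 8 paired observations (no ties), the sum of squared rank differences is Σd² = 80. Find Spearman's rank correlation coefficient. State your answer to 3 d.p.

ρ = 1 − 6Σd² / [n(n²−1)] = 1 − 6×80 / (8×63)
  = 1 − 480/504 = 1 − 0.9524 ≈ 0.048

0.048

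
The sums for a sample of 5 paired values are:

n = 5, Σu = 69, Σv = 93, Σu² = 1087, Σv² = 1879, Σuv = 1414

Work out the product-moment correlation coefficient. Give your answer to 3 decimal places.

r = (nΣuv − ΣuΣv) / √[(nΣu² − (Σu)²)(nΣv² − (Σv)²)]
Numerator: 5×1414 − 69×93 = 653
Denominator: √[(5435 − 4761)(9395 − 8649)] = √[674 × 746] = 709.0867
r = 653 / 709.0867 ≈ 0.921

0.921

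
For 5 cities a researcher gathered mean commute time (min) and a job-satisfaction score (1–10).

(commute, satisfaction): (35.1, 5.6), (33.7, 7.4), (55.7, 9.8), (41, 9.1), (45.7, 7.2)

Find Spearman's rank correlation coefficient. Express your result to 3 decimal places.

0.500

Rank commute: 2, 1, 5, 3, 4
Rank satisfaction: 1, 3, 5, 4, 2
d = rank(commute) − rank(satisfaction): 1, -2, 0, -1, 2; Σd² = 10
ρ = 1 − 6Σd² / [n(n²−1)] = 1 − 6×10 / (5×24) = 1 − 60/120 ≈ 0.500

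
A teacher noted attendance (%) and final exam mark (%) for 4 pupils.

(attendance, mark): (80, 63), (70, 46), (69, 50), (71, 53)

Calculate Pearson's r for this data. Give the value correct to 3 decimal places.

n = 4, Σx = 290, Σy = 212, Σx² = 21102, Σy² = 11394, Σxy = 15473
nΣxy − ΣxΣy = 61892 − 61480 = 412
nΣx² − (Σx)² = 84408 − 84100 = 308; nΣy² − (Σy)² = 45576 − 44944 = 632
r = 412 / √(308 × 632) = 412 / 441.1984 ≈ 0.934

0.934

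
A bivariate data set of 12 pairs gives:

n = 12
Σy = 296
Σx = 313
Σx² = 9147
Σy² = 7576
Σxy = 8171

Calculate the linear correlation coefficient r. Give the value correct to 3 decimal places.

0.867

r = (nΣxy − ΣxΣy) / √[(nΣx² − (Σx)²)(nΣy² − (Σy)²)]
Numerator: 12×8171 − 313×296 = 5404
Denominator: √[(109764 − 97969)(90912 − 87616)] = √[11795 × 3296] = 6235.0878
r = 5404 / 6235.0878 ≈ 0.867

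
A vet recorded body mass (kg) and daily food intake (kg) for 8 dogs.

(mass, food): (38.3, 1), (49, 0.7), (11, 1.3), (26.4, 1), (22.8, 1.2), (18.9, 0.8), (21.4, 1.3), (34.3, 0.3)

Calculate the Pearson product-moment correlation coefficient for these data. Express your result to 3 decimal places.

-0.588

n = 8, Σx = 222.1, Σy = 7.6, Σx² = 7197.35, Σy² = 8.04, Σxy = 193.89
nΣxy − ΣxΣy = 1551.12 − 1687.96 = -136.84
nΣx² − (Σx)² = 57578.8 − 49328.41 = 8250.39; nΣy² − (Σy)² = 64.32 − 57.76 = 6.56
r = -136.84 / √(8250.39 × 6.56) = -136.84 / 232.6426 ≈ -0.588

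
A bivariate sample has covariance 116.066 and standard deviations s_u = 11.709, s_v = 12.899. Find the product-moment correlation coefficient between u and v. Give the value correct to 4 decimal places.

r = Cov(u,v) / (s_u · s_v) = 116.066 / (11.709 × 12.899)
  = 116.066 / 151.0344 ≈ 0.7685

0.7685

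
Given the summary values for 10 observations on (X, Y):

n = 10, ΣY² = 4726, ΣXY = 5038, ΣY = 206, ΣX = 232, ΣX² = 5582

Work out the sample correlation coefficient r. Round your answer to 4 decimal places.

r = (nΣXY − ΣXΣY) / √[(nΣX² − (ΣX)²)(nΣY² − (ΣY)²)]
Numerator: 10×5038 − 232×206 = 2588
Denominator: √[(55820 − 53824)(47260 − 42436)] = √[1996 × 4824] = 3103.0153
r = 2588 / 3103.0153 ≈ 0.8340

0.8340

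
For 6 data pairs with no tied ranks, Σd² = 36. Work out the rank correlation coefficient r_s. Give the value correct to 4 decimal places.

ρ = 1 − 6Σd² / [n(n²−1)] = 1 − 6×36 / (6×35)
  = 1 − 216/210 = 1 − 1.02857 ≈ -0.0286

-0.0286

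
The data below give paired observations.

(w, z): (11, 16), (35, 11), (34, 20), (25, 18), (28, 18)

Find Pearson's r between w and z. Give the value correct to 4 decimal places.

-0.0964

n = 5, Σw = 133, Σz = 83, Σw² = 3911, Σz² = 1425, Σwz = 2195
nΣwz − ΣwΣz = 10975 − 11039 = -64
nΣw² − (Σw)² = 19555 − 17689 = 1866; nΣz² − (Σz)² = 7125 − 6889 = 236
r = -64 / √(1866 × 236) = -64 / 663.6083 ≈ -0.0964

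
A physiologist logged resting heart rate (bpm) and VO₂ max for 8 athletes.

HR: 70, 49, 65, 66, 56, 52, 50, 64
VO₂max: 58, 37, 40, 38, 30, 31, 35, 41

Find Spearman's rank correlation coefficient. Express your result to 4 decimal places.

0.6667

Rank HR: 8, 1, 6, 7, 4, 3, 2, 5
Rank VO₂max: 8, 4, 6, 5, 1, 2, 3, 7
d = rank(HR) − rank(VO₂max): 0, -3, 0, 2, 3, 1, -1, -2; Σd² = 28
ρ = 1 − 6Σd² / [n(n²−1)] = 1 − 6×28 / (8×63) = 1 − 168/504 ≈ 0.6667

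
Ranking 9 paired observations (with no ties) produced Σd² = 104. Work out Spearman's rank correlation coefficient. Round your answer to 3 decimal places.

ρ = 1 − 6Σd² / [n(n²−1)] = 1 − 6×104 / (9×80)
  = 1 − 624/720 = 1 − 0.8667 ≈ 0.133

0.133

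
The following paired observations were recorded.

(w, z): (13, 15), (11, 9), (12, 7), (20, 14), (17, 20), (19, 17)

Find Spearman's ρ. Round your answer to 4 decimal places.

Rank w: 3, 1, 2, 6, 4, 5
Rank z: 4, 2, 1, 3, 6, 5
d = rank(w) − rank(z): -1, -1, 1, 3, -2, 0; Σd² = 16
ρ = 1 − 6Σd² / [n(n²−1)] = 1 − 6×16 / (6×35) = 1 − 96/210 ≈ 0.5429

0.5429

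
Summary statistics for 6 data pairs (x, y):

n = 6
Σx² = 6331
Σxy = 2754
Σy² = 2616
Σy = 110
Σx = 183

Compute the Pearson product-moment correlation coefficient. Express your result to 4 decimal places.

-0.8967

r = (nΣxy − ΣxΣy) / √[(nΣx² − (Σx)²)(nΣy² − (Σy)²)]
Numerator: 6×2754 − 183×110 = -3606
Denominator: √[(37986 − 33489)(15696 − 12100)] = √[4497 × 3596] = 4021.3446
r = -3606 / 4021.3446 ≈ -0.8967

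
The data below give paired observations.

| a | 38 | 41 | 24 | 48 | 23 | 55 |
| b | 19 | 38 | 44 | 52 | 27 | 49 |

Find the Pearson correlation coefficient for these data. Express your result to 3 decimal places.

0.493

n = 6, Σa = 229, Σb = 229, Σa² = 9559, Σb² = 9575, Σab = 9148
nΣab − ΣaΣb = 54888 − 52441 = 2447
nΣa² − (Σa)² = 57354 − 52441 = 4913; nΣb² − (Σb)² = 57450 − 52441 = 5009
r = 2447 / √(4913 × 5009) = 2447 / 4960.7678 ≈ 0.493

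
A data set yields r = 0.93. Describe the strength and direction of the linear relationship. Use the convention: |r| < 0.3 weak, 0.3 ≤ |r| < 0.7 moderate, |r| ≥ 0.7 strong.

strong positive

r = 0.93 > 0 so the relationship is positive.
|r| = 0.93, which falls in the strong range.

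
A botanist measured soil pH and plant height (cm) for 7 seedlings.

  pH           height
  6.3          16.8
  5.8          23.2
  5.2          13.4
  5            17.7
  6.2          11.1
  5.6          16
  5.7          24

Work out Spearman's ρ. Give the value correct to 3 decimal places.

-0.071

Rank pH: 7, 5, 2, 1, 6, 3, 4
Rank height: 4, 6, 2, 5, 1, 3, 7
d = rank(pH) − rank(height): 3, -1, 0, -4, 5, 0, -3; Σd² = 60
ρ = 1 − 6Σd² / [n(n²−1)] = 1 − 6×60 / (7×48) = 1 − 360/336 ≈ -0.071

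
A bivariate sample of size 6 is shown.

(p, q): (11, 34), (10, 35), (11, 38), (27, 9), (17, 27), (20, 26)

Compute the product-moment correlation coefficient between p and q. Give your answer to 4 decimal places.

-0.9679

n = 6, Σp = 96, Σq = 169, Σp² = 1760, Σq² = 5311, Σpq = 2364
nΣpq − ΣpΣq = 14184 − 16224 = -2040
nΣp² − (Σp)² = 10560 − 9216 = 1344; nΣq² − (Σq)² = 31866 − 28561 = 3305
r = -2040 / √(1344 × 3305) = -2040 / 2107.5863 ≈ -0.9679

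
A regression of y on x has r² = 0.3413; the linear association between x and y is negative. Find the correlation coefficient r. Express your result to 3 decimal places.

|r| = √0.3413 = 0.584
The association is negative, so r = −0.584.

-0.584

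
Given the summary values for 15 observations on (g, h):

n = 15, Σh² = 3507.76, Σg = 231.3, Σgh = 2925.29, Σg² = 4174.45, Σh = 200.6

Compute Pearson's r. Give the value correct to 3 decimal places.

r = (nΣgh − ΣgΣh) / √[(nΣg² − (Σg)²)(nΣh² − (Σh)²)]
Numerator: 15×2925.29 − 231.3×200.6 = -2519.43
Denominator: √[(62616.75 − 53499.69)(52616.4 − 40240.36)] = √[9117.06 × 12376.04] = 10622.2926
r = -2519.43 / 10622.2926 ≈ -0.237

-0.237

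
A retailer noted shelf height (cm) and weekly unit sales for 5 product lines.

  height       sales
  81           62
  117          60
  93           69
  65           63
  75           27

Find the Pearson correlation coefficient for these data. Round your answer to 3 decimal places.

n = 5, Σx = 431, Σy = 281, Σx² = 38749, Σy² = 16903, Σxy = 24579
nΣxy − ΣxΣy = 122895 − 121111 = 1784
nΣx² − (Σx)² = 193745 − 185761 = 7984; nΣy² − (Σy)² = 84515 − 78961 = 5554
r = 1784 / √(7984 × 5554) = 1784 / 6659.0642 ≈ 0.268

0.268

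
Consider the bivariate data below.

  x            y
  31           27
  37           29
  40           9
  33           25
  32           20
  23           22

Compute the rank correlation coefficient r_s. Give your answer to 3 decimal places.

-0.143

Rank x: 2, 5, 6, 4, 3, 1
Rank y: 5, 6, 1, 4, 2, 3
d = rank(x) − rank(y): -3, -1, 5, 0, 1, -2; Σd² = 40
ρ = 1 − 6Σd² / [n(n²−1)] = 1 − 6×40 / (6×35) = 1 − 240/210 ≈ -0.143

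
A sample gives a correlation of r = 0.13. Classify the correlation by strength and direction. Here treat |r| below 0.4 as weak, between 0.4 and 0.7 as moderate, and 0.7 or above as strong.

r = 0.13 > 0 so the relationship is positive.
|r| = 0.13, which falls in the weak range.

weak positive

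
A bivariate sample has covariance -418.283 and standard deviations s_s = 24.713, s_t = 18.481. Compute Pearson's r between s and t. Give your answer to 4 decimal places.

-0.9158

r = Cov(s,t) / (s_s · s_t) = -418.283 / (24.713 × 18.481)
  = -418.283 / 456.7210 ≈ -0.9158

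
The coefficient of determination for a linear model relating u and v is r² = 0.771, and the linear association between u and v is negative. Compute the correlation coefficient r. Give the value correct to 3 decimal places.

|r| = √0.771 = 0.878
The association is negative, so r = −0.878.

-0.878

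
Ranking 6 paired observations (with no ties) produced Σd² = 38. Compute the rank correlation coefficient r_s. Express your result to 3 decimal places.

-0.086

ρ = 1 − 6Σd² / [n(n²−1)] = 1 − 6×38 / (6×35)
  = 1 − 228/210 = 1 − 1.0857 ≈ -0.086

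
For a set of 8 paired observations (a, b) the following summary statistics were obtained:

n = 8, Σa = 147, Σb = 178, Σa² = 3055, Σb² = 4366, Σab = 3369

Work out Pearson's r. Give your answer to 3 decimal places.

0.259

r = (nΣab − ΣaΣb) / √[(nΣa² − (Σa)²)(nΣb² − (Σb)²)]
Numerator: 8×3369 − 147×178 = 786
Denominator: √[(24440 − 21609)(34928 − 31684)] = √[2831 × 3244] = 3030.4726
r = 786 / 3030.4726 ≈ 0.259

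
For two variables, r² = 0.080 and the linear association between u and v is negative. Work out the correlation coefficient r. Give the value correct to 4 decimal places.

|r| = √0.080 = 0.2828
The association is negative, so r = −0.2828.

-0.2828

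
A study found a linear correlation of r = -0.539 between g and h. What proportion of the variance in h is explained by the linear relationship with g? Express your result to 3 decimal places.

0.291

r² = (-0.539)² = 0.291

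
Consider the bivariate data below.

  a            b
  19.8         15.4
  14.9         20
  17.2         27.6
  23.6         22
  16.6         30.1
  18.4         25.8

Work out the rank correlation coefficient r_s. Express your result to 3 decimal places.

-0.314

Rank a: 5, 1, 3, 6, 2, 4
Rank b: 1, 2, 5, 3, 6, 4
d = rank(a) − rank(b): 4, -1, -2, 3, -4, 0; Σd² = 46
ρ = 1 − 6Σd² / [n(n²−1)] = 1 − 6×46 / (6×35) = 1 − 276/210 ≈ -0.314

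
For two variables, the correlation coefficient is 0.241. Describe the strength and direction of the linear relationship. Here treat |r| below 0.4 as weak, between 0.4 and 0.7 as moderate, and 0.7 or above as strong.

r = 0.241 > 0 so the relationship is positive.
|r| = 0.241, which falls in the weak range.

weak positive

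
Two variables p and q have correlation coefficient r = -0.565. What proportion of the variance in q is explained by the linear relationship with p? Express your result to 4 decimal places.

0.3192

r² = (-0.565)² = 0.3192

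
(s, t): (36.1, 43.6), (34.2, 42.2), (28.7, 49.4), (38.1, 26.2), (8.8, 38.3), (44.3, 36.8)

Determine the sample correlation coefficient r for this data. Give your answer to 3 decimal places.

-0.200

n = 6, Σs = 190.2, Σt = 236.5, Σs² = 6788.08, Σt² = 9629.73, Σst = 7400.48
nΣst − ΣsΣt = 44402.88 − 44982.3 = -579.42
nΣs² − (Σs)² = 40728.48 − 36176.04 = 4552.44; nΣt² − (Σt)² = 57778.38 − 55932.25 = 1846.13
r = -579.42 / √(4552.44 × 1846.13) = -579.42 / 2899.0336 ≈ -0.200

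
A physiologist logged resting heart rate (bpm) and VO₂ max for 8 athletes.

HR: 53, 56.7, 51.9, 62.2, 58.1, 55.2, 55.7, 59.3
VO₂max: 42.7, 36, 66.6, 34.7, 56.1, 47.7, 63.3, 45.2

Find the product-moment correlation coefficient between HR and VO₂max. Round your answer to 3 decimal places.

n = 8, Σx = 452.1, Σy = 392.3, Σx² = 25627.97, Σy² = 20231.37, Σxy = 22017.8
nΣxy − ΣxΣy = 176142.4 − 177358.83 = -1216.43
nΣx² − (Σx)² = 205023.76 − 204394.41 = 629.35; nΣy² − (Σy)² = 161850.96 − 153899.29 = 7951.67
r = -1216.43 / √(629.35 × 7951.67) = -1216.43 / 2237.0479 ≈ -0.544

-0.544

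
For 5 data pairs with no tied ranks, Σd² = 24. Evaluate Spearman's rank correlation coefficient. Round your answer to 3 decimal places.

ρ = 1 − 6Σd² / [n(n²−1)] = 1 − 6×24 / (5×24)
  = 1 − 144/120 = 1 − 1.2000 ≈ -0.200

-0.200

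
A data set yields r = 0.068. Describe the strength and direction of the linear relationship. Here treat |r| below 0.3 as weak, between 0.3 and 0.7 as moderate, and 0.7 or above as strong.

r = 0.068 > 0 so the relationship is positive.
|r| = 0.068, which falls in the weak range.

weak positive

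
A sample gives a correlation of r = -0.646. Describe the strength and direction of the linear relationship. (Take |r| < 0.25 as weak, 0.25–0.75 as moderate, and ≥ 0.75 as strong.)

r = -0.646 < 0 so the relationship is negative.
|r| = 0.646, which falls in the moderate range.

moderate negative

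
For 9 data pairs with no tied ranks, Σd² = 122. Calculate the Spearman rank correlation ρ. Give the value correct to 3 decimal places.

ρ = 1 − 6Σd² / [n(n²−1)] = 1 − 6×122 / (9×80)
  = 1 − 732/720 = 1 − 1.0167 ≈ -0.017

-0.017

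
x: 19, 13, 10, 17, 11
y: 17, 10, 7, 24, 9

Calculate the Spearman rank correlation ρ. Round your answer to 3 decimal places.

Rank x: 5, 3, 1, 4, 2
Rank y: 4, 3, 1, 5, 2
d = rank(x) − rank(y): 1, 0, 0, -1, 0; Σd² = 2
ρ = 1 − 6Σd² / [n(n²−1)] = 1 − 6×2 / (5×24) = 1 − 12/120 ≈ 0.900

0.900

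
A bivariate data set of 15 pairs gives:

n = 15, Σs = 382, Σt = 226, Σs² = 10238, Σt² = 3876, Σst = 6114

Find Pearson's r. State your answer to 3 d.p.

r = (nΣst − ΣsΣt) / √[(nΣs² − (Σs)²)(nΣt² − (Σt)²)]
Numerator: 15×6114 − 382×226 = 5378
Denominator: √[(153570 − 145924)(58140 − 51076)] = √[7646 × 7064] = 7349.2410
r = 5378 / 7349.2410 ≈ 0.732

0.732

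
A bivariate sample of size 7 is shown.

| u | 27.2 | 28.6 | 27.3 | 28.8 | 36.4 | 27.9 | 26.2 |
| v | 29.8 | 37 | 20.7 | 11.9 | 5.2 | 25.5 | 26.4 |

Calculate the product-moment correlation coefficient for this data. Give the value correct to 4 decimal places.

-0.7034

n = 7, Σu = 202.4, Σv = 156.5, Σu² = 5922.34, Σv² = 4201.39, Σuv = 4369
nΣuv − ΣuΣv = 30583 − 31675.6 = -1092.6
nΣu² − (Σu)² = 41456.38 − 40965.76 = 490.62; nΣv² − (Σv)² = 29409.73 − 24492.25 = 4917.48
r = -1092.6 / √(490.62 × 4917.48) = -1092.6 / 1553.2592 ≈ -0.7034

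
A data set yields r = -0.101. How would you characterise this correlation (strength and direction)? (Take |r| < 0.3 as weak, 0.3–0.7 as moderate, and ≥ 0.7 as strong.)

weak negative

r = -0.101 < 0 so the relationship is negative.
|r| = 0.101, which falls in the weak range.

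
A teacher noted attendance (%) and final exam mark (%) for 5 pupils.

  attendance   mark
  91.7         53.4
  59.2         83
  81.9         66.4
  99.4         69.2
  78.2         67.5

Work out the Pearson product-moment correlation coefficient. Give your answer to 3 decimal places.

n = 5, Σx = 410.4, Σy = 339.5, Σx² = 34616.74, Σy² = 23494.41, Σxy = 27405.52
nΣxy − ΣxΣy = 137027.6 − 139330.8 = -2303.2
nΣx² − (Σx)² = 173083.7 − 168428.16 = 4655.54; nΣy² − (Σy)² = 117472.05 − 115260.25 = 2211.8
r = -2303.2 / √(4655.54 × 2211.8) = -2303.2 / 3208.9131 ≈ -0.718

-0.718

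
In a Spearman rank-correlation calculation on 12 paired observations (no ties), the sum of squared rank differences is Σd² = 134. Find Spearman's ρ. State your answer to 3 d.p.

ρ = 1 − 6Σd² / [n(n²−1)] = 1 − 6×134 / (12×143)
  = 1 − 804/1716 = 1 − 0.4685 ≈ 0.531

0.531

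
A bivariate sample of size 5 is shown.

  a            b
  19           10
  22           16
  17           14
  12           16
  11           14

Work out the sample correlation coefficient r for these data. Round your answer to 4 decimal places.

-0.1753

n = 5, Σa = 81, Σb = 70, Σa² = 1399, Σb² = 1004, Σab = 1126
nΣab − ΣaΣb = 5630 − 5670 = -40
nΣa² − (Σa)² = 6995 − 6561 = 434; nΣb² − (Σb)² = 5020 − 4900 = 120
r = -40 / √(434 × 120) = -40 / 228.2104 ≈ -0.1753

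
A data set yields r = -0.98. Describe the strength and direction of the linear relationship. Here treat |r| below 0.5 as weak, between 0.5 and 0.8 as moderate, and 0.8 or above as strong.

r = -0.98 < 0 so the relationship is negative.
|r| = 0.98, which falls in the strong range.

strong negative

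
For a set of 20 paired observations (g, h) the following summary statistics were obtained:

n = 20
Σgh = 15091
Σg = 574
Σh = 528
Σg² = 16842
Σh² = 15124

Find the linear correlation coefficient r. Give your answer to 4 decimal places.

-0.0948

r = (nΣgh − ΣgΣh) / √[(nΣg² − (Σg)²)(nΣh² − (Σh)²)]
Numerator: 20×15091 − 574×528 = -1252
Denominator: √[(336840 − 329476)(302480 − 278784)] = √[7364 × 23696] = 13209.7443
r = -1252 / 13209.7443 ≈ -0.0948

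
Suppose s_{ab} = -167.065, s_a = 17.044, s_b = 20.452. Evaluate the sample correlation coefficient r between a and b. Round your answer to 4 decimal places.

-0.4793

r = Cov(a,b) / (s_a · s_b) = -167.065 / (17.044 × 20.452)
  = -167.065 / 348.5839 ≈ -0.4793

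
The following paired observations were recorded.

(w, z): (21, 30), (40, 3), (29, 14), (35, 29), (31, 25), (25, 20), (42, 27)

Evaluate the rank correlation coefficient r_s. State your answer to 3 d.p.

Rank w: 1, 6, 3, 5, 4, 2, 7
Rank z: 7, 1, 2, 6, 4, 3, 5
d = rank(w) − rank(z): -6, 5, 1, -1, 0, -1, 2; Σd² = 68
ρ = 1 − 6Σd² / [n(n²−1)] = 1 − 6×68 / (7×48) = 1 − 408/336 ≈ -0.214

-0.214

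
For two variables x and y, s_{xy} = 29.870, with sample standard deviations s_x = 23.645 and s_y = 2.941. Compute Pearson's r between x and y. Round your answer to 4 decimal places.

0.4295

r = Cov(x,y) / (s_x · s_y) = 29.870 / (23.645 × 2.941)
  = 29.870 / 69.5399 ≈ 0.4295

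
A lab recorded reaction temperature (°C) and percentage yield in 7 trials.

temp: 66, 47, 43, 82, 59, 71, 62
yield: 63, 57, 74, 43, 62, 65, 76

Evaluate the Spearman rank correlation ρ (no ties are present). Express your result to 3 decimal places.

-0.286

Rank temp: 5, 2, 1, 7, 3, 6, 4
Rank yield: 4, 2, 6, 1, 3, 5, 7
d = rank(temp) − rank(yield): 1, 0, -5, 6, 0, 1, -3; Σd² = 72
ρ = 1 − 6Σd² / [n(n²−1)] = 1 − 6×72 / (7×48) = 1 − 432/336 ≈ -0.286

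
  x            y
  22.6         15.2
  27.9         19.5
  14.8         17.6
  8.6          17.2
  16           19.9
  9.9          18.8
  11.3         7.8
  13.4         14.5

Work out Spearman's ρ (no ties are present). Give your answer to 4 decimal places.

0.3571

Rank x: 7, 8, 5, 1, 6, 2, 3, 4
Rank y: 3, 7, 5, 4, 8, 6, 1, 2
d = rank(x) − rank(y): 4, 1, 0, -3, -2, -4, 2, 2; Σd² = 54
ρ = 1 − 6Σd² / [n(n²−1)] = 1 − 6×54 / (8×63) = 1 − 324/504 ≈ 0.3571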